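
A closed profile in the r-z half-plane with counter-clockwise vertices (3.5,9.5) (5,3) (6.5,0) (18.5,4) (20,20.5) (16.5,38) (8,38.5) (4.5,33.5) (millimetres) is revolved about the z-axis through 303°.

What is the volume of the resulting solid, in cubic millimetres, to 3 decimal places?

Profile (r,z), 8 vertices: (3.5,9.5) (5,3) (6.5,0) (18.5,4) (20,20.5) (16.5,38) (8,38.5) (4.5,33.5)
edge 0: (3.5,9.5)→(5,3)  cross = 3.5·3 − 5·9.5 = -37.0000; (r_i+r_j)·cross = 8.5·-37.0000 = -314.5000
edge 1: (5,3)→(6.5,0)  cross = 5·0 − 6.5·3 = -19.5000; (r_i+r_j)·cross = 11.5·-19.5000 = -224.2500
edge 2: (6.5,0)→(18.5,4)  cross = 6.5·4 − 18.5·0 = 26.0000; (r_i+r_j)·cross = 25·26.0000 = 650.0000
edge 3: (18.5,4)→(20,20.5)  cross = 18.5·20.5 − 20·4 = 299.2500; (r_i+r_j)·cross = 38.5·299.2500 = 11521.1250
edge 4: (20,20.5)→(16.5,38)  cross = 20·38 − 16.5·20.5 = 421.7500; (r_i+r_j)·cross = 36.5·421.7500 = 15393.8750
edge 5: (16.5,38)→(8,38.5)  cross = 16.5·38.5 − 8·38 = 331.2500; (r_i+r_j)·cross = 24.5·331.2500 = 8115.6250
edge 6: (8,38.5)→(4.5,33.5)  cross = 8·33.5 − 4.5·38.5 = 94.7500; (r_i+r_j)·cross = 12.5·94.7500 = 1184.3750
edge 7: (4.5,33.5)→(3.5,9.5)  cross = 4.5·9.5 − 3.5·33.5 = -74.5000; (r_i+r_j)·cross = 8·-74.5000 = -596.0000
Σcross = 1042.0000 → A = |Σcross|/2 = 521.0000 mm²
Σ(r_i+r_j)·cross = 35730.2500 → first moment M = |Σ|/6 = 5955.0417
R_c = M/A = 5955.0417/521.0000 = 11.4300 mm
θ = 303° = 5.288348 rad
V = θ·R_c·A = 5.288348·11.4300·521.0000 = 31492.331 mm³

Volume = 31492.331 mm³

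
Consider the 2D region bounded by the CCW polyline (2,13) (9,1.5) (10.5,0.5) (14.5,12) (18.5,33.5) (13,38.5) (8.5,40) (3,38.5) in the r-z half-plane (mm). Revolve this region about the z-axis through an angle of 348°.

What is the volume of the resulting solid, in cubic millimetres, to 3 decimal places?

Volume = 25564.649 mm³

Profile (r,z), 8 vertices: (2,13) (9,1.5) (10.5,0.5) (14.5,12) (18.5,33.5) (13,38.5) (8.5,40) (3,38.5)
edge 0: (2,13)→(9,1.5)  cross = 2·1.5 − 9·13 = -114.0000; (r_i+r_j)·cross = 11·-114.0000 = -1254.0000
edge 1: (9,1.5)→(10.5,0.5)  cross = 9·0.5 − 10.5·1.5 = -11.2500; (r_i+r_j)·cross = 19.5·-11.2500 = -219.3750
edge 2: (10.5,0.5)→(14.5,12)  cross = 10.5·12 − 14.5·0.5 = 118.7500; (r_i+r_j)·cross = 25·118.7500 = 2968.7500
edge 3: (14.5,12)→(18.5,33.5)  cross = 14.5·33.5 − 18.5·12 = 263.7500; (r_i+r_j)·cross = 33·263.7500 = 8703.7500
edge 4: (18.5,33.5)→(13,38.5)  cross = 18.5·38.5 − 13·33.5 = 276.7500; (r_i+r_j)·cross = 31.5·276.7500 = 8717.6250
edge 5: (13,38.5)→(8.5,40)  cross = 13·40 − 8.5·38.5 = 192.7500; (r_i+r_j)·cross = 21.5·192.7500 = 4144.1250
edge 6: (8.5,40)→(3,38.5)  cross = 8.5·38.5 − 3·40 = 207.2500; (r_i+r_j)·cross = 11.5·207.2500 = 2383.3750
edge 7: (3,38.5)→(2,13)  cross = 3·13 − 2·38.5 = -38.0000; (r_i+r_j)·cross = 5·-38.0000 = -190.0000
Σcross = 896.0000 → A = |Σcross|/2 = 448.0000 mm²
Σ(r_i+r_j)·cross = 25254.2500 → first moment M = |Σ|/6 = 4209.0417
R_c = M/A = 4209.0417/448.0000 = 9.3952 mm
θ = 348° = 6.073746 rad
V = θ·R_c·A = 6.073746·9.3952·448.0000 = 25564.649 mm³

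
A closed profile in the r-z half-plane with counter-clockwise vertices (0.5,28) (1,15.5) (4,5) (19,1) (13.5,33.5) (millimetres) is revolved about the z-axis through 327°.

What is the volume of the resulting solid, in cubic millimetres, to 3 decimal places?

Profile (r,z), 5 vertices: (0.5,28) (1,15.5) (4,5) (19,1) (13.5,33.5)
edge 0: (0.5,28)→(1,15.5)  cross = 0.5·15.5 − 1·28 = -20.2500; (r_i+r_j)·cross = 1.5·-20.2500 = -30.3750
edge 1: (1,15.5)→(4,5)  cross = 1·5 − 4·15.5 = -57.0000; (r_i+r_j)·cross = 5·-57.0000 = -285.0000
edge 2: (4,5)→(19,1)  cross = 4·1 − 19·5 = -91.0000; (r_i+r_j)·cross = 23·-91.0000 = -2093.0000
edge 3: (19,1)→(13.5,33.5)  cross = 19·33.5 − 13.5·1 = 623.0000; (r_i+r_j)·cross = 32.5·623.0000 = 20247.5000
edge 4: (13.5,33.5)→(0.5,28)  cross = 13.5·28 − 0.5·33.5 = 361.2500; (r_i+r_j)·cross = 14·361.2500 = 5057.5000
Σcross = 816.0000 → A = |Σcross|/2 = 408.0000 mm²
Σ(r_i+r_j)·cross = 22896.6250 → first moment M = |Σ|/6 = 3816.1042
R_c = M/A = 3816.1042/408.0000 = 9.3532 mm
θ = 327° = 5.707227 rad
V = θ·R_c·A = 5.707227·9.3532·408.0000 = 21779.371 mm³

Volume = 21779.371 mm³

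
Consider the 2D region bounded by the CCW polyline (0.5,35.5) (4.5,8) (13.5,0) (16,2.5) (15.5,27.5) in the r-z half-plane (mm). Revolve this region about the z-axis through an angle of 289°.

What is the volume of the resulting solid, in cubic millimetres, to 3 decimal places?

Volume = 16389.852 mm³

Profile (r,z), 5 vertices: (0.5,35.5) (4.5,8) (13.5,0) (16,2.5) (15.5,27.5)
edge 0: (0.5,35.5)→(4.5,8)  cross = 0.5·8 − 4.5·35.5 = -155.7500; (r_i+r_j)·cross = 5·-155.7500 = -778.7500
edge 1: (4.5,8)→(13.5,0)  cross = 4.5·0 − 13.5·8 = -108.0000; (r_i+r_j)·cross = 18·-108.0000 = -1944.0000
edge 2: (13.5,0)→(16,2.5)  cross = 13.5·2.5 − 16·0 = 33.7500; (r_i+r_j)·cross = 29.5·33.7500 = 995.6250
edge 3: (16,2.5)→(15.5,27.5)  cross = 16·27.5 − 15.5·2.5 = 401.2500; (r_i+r_j)·cross = 31.5·401.2500 = 12639.3750
edge 4: (15.5,27.5)→(0.5,35.5)  cross = 15.5·35.5 − 0.5·27.5 = 536.5000; (r_i+r_j)·cross = 16·536.5000 = 8584.0000
Σcross = 707.7500 → A = |Σcross|/2 = 353.8750 mm²
Σ(r_i+r_j)·cross = 19496.2500 → first moment M = |Σ|/6 = 3249.3750
R_c = M/A = 3249.3750/353.8750 = 9.1823 mm
θ = 289° = 5.044002 rad
V = θ·R_c·A = 5.044002·9.1823·353.8750 = 16389.852 mm³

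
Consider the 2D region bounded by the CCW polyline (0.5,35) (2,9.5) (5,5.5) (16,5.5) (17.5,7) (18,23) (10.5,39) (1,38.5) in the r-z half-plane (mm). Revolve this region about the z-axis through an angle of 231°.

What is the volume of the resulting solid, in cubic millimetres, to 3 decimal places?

Profile (r,z), 8 vertices: (0.5,35) (2,9.5) (5,5.5) (16,5.5) (17.5,7) (18,23) (10.5,39) (1,38.5)
edge 0: (0.5,35)→(2,9.5)  cross = 0.5·9.5 − 2·35 = -65.2500; (r_i+r_j)·cross = 2.5·-65.2500 = -163.1250
edge 1: (2,9.5)→(5,5.5)  cross = 2·5.5 − 5·9.5 = -36.5000; (r_i+r_j)·cross = 7·-36.5000 = -255.5000
edge 2: (5,5.5)→(16,5.5)  cross = 5·5.5 − 16·5.5 = -60.5000; (r_i+r_j)·cross = 21·-60.5000 = -1270.5000
edge 3: (16,5.5)→(17.5,7)  cross = 16·7 − 17.5·5.5 = 15.7500; (r_i+r_j)·cross = 33.5·15.7500 = 527.6250
edge 4: (17.5,7)→(18,23)  cross = 17.5·23 − 18·7 = 276.5000; (r_i+r_j)·cross = 35.5·276.5000 = 9815.7500
edge 5: (18,23)→(10.5,39)  cross = 18·39 − 10.5·23 = 460.5000; (r_i+r_j)·cross = 28.5·460.5000 = 13124.2500
edge 6: (10.5,39)→(1,38.5)  cross = 10.5·38.5 − 1·39 = 365.2500; (r_i+r_j)·cross = 11.5·365.2500 = 4200.3750
edge 7: (1,38.5)→(0.5,35)  cross = 1·35 − 0.5·38.5 = 15.7500; (r_i+r_j)·cross = 1.5·15.7500 = 23.6250
Σcross = 971.5000 → A = |Σcross|/2 = 485.7500 mm²
Σ(r_i+r_j)·cross = 26002.5000 → first moment M = |Σ|/6 = 4333.7500
R_c = M/A = 4333.7500/485.7500 = 8.9218 mm
θ = 231° = 4.031711 rad
V = θ·R_c·A = 4.031711·8.9218·485.7500 = 17472.426 mm³

Volume = 17472.426 mm³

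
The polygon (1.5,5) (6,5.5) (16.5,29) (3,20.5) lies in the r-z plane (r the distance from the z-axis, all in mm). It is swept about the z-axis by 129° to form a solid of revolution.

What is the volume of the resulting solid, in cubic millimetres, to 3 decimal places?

Profile (r,z), 4 vertices: (1.5,5) (6,5.5) (16.5,29) (3,20.5)
edge 0: (1.5,5)→(6,5.5)  cross = 1.5·5.5 − 6·5 = -21.7500; (r_i+r_j)·cross = 7.5·-21.7500 = -163.1250
edge 1: (6,5.5)→(16.5,29)  cross = 6·29 − 16.5·5.5 = 83.2500; (r_i+r_j)·cross = 22.5·83.2500 = 1873.1250
edge 2: (16.5,29)→(3,20.5)  cross = 16.5·20.5 − 3·29 = 251.2500; (r_i+r_j)·cross = 19.5·251.2500 = 4899.3750
edge 3: (3,20.5)→(1.5,5)  cross = 3·5 − 1.5·20.5 = -15.7500; (r_i+r_j)·cross = 4.5·-15.7500 = -70.8750
Σcross = 297.0000 → A = |Σcross|/2 = 148.5000 mm²
Σ(r_i+r_j)·cross = 6538.5000 → first moment M = |Σ|/6 = 1089.7500
R_c = M/A = 1089.7500/148.5000 = 7.3384 mm
θ = 129° = 2.251475 rad
V = θ·R_c·A = 2.251475·7.3384·148.5000 = 2453.545 mm³

Volume = 2453.545 mm³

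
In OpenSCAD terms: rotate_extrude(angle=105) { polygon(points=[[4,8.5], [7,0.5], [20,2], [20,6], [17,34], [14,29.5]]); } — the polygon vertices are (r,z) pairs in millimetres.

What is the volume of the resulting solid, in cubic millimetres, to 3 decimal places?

Profile (r,z), 6 vertices: (4,8.5) (7,0.5) (20,2) (20,6) (17,34) (14,29.5)
edge 0: (4,8.5)→(7,0.5)  cross = 4·0.5 − 7·8.5 = -57.5000; (r_i+r_j)·cross = 11·-57.5000 = -632.5000
edge 1: (7,0.5)→(20,2)  cross = 7·2 − 20·0.5 = 4.0000; (r_i+r_j)·cross = 27·4.0000 = 108.0000
edge 2: (20,2)→(20,6)  cross = 20·6 − 20·2 = 80.0000; (r_i+r_j)·cross = 40·80.0000 = 3200.0000
edge 3: (20,6)→(17,34)  cross = 20·34 − 17·6 = 578.0000; (r_i+r_j)·cross = 37·578.0000 = 21386.0000
edge 4: (17,34)→(14,29.5)  cross = 17·29.5 − 14·34 = 25.5000; (r_i+r_j)·cross = 31·25.5000 = 790.5000
edge 5: (14,29.5)→(4,8.5)  cross = 14·8.5 − 4·29.5 = 1.0000; (r_i+r_j)·cross = 18·1.0000 = 18.0000
Σcross = 631.0000 → A = |Σcross|/2 = 315.5000 mm²
Σ(r_i+r_j)·cross = 24870.0000 → first moment M = |Σ|/6 = 4145.0000
R_c = M/A = 4145.0000/315.5000 = 13.1379 mm
θ = 105° = 1.832596 rad
V = θ·R_c·A = 1.832596·13.1379·315.5000 = 7596.109 mm³

Volume = 7596.109 mm³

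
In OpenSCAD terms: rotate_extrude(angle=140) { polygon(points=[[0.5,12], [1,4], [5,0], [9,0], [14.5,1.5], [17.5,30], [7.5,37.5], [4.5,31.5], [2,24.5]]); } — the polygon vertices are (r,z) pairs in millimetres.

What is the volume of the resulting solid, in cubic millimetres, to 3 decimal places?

Profile (r,z), 9 vertices: (0.5,12) (1,4) (5,0) (9,0) (14.5,1.5) (17.5,30) (7.5,37.5) (4.5,31.5) (2,24.5)
edge 0: (0.5,12)→(1,4)  cross = 0.5·4 − 1·12 = -10.0000; (r_i+r_j)·cross = 1.5·-10.0000 = -15.0000
edge 1: (1,4)→(5,0)  cross = 1·0 − 5·4 = -20.0000; (r_i+r_j)·cross = 6·-20.0000 = -120.0000
edge 2: (5,0)→(9,0)  cross = 5·0 − 9·0 = 0.0000; (r_i+r_j)·cross = 14·0.0000 = 0.0000
edge 3: (9,0)→(14.5,1.5)  cross = 9·1.5 − 14.5·0 = 13.5000; (r_i+r_j)·cross = 23.5·13.5000 = 317.2500
edge 4: (14.5,1.5)→(17.5,30)  cross = 14.5·30 − 17.5·1.5 = 408.7500; (r_i+r_j)·cross = 32·408.7500 = 13080.0000
edge 5: (17.5,30)→(7.5,37.5)  cross = 17.5·37.5 − 7.5·30 = 431.2500; (r_i+r_j)·cross = 25·431.2500 = 10781.2500
edge 6: (7.5,37.5)→(4.5,31.5)  cross = 7.5·31.5 − 4.5·37.5 = 67.5000; (r_i+r_j)·cross = 12·67.5000 = 810.0000
edge 7: (4.5,31.5)→(2,24.5)  cross = 4.5·24.5 − 2·31.5 = 47.2500; (r_i+r_j)·cross = 6.5·47.2500 = 307.1250
edge 8: (2,24.5)→(0.5,12)  cross = 2·12 − 0.5·24.5 = 11.7500; (r_i+r_j)·cross = 2.5·11.7500 = 29.3750
Σcross = 950.0000 → A = |Σcross|/2 = 475.0000 mm²
Σ(r_i+r_j)·cross = 25190.0000 → first moment M = |Σ|/6 = 4198.3333
R_c = M/A = 4198.3333/475.0000 = 8.8386 mm
θ = 140° = 2.443461 rad
V = θ·R_c·A = 2.443461·8.8386·475.0000 = 10258.464 mm³

Volume = 10258.464 mm³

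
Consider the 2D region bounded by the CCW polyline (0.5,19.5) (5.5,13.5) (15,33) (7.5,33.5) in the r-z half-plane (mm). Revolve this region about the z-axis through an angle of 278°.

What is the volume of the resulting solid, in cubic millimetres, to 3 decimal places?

Profile (r,z), 4 vertices: (0.5,19.5) (5.5,13.5) (15,33) (7.5,33.5)
edge 0: (0.5,19.5)→(5.5,13.5)  cross = 0.5·13.5 − 5.5·19.5 = -100.5000; (r_i+r_j)·cross = 6·-100.5000 = -603.0000
edge 1: (5.5,13.5)→(15,33)  cross = 5.5·33 − 15·13.5 = -21.0000; (r_i+r_j)·cross = 20.5·-21.0000 = -430.5000
edge 2: (15,33)→(7.5,33.5)  cross = 15·33.5 − 7.5·33 = 255.0000; (r_i+r_j)·cross = 22.5·255.0000 = 5737.5000
edge 3: (7.5,33.5)→(0.5,19.5)  cross = 7.5·19.5 − 0.5·33.5 = 129.5000; (r_i+r_j)·cross = 8·129.5000 = 1036.0000
Σcross = 263.0000 → A = |Σcross|/2 = 131.5000 mm²
Σ(r_i+r_j)·cross = 5740.0000 → first moment M = |Σ|/6 = 956.6667
R_c = M/A = 956.6667/131.5000 = 7.2750 mm
θ = 278° = 4.852015 rad
V = θ·R_c·A = 4.852015·7.2750·131.5000 = 4641.761 mm³

Volume = 4641.761 mm³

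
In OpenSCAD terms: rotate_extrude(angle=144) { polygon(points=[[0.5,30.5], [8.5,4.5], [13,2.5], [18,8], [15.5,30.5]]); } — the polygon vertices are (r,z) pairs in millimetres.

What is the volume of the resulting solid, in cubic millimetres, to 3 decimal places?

Profile (r,z), 5 vertices: (0.5,30.5) (8.5,4.5) (13,2.5) (18,8) (15.5,30.5)
edge 0: (0.5,30.5)→(8.5,4.5)  cross = 0.5·4.5 − 8.5·30.5 = -257.0000; (r_i+r_j)·cross = 9·-257.0000 = -2313.0000
edge 1: (8.5,4.5)→(13,2.5)  cross = 8.5·2.5 − 13·4.5 = -37.2500; (r_i+r_j)·cross = 21.5·-37.2500 = -800.8750
edge 2: (13,2.5)→(18,8)  cross = 13·8 − 18·2.5 = 59.0000; (r_i+r_j)·cross = 31·59.0000 = 1829.0000
edge 3: (18,8)→(15.5,30.5)  cross = 18·30.5 − 15.5·8 = 425.0000; (r_i+r_j)·cross = 33.5·425.0000 = 14237.5000
edge 4: (15.5,30.5)→(0.5,30.5)  cross = 15.5·30.5 − 0.5·30.5 = 457.5000; (r_i+r_j)·cross = 16·457.5000 = 7320.0000
Σcross = 647.2500 → A = |Σcross|/2 = 323.6250 mm²
Σ(r_i+r_j)·cross = 20272.6250 → first moment M = |Σ|/6 = 3378.7708
R_c = M/A = 3378.7708/323.6250 = 10.4404 mm
θ = 144° = 2.513274 rad
V = θ·R_c·A = 2.513274·10.4404·323.6250 = 8491.777 mm³

Volume = 8491.777 mm³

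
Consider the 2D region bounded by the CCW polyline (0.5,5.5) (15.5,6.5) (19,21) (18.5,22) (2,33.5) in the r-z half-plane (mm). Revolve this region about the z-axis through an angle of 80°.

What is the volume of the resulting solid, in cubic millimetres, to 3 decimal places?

Volume = 4317.188 mm³

Profile (r,z), 5 vertices: (0.5,5.5) (15.5,6.5) (19,21) (18.5,22) (2,33.5)
edge 0: (0.5,5.5)→(15.5,6.5)  cross = 0.5·6.5 − 15.5·5.5 = -82.0000; (r_i+r_j)·cross = 16·-82.0000 = -1312.0000
edge 1: (15.5,6.5)→(19,21)  cross = 15.5·21 − 19·6.5 = 202.0000; (r_i+r_j)·cross = 34.5·202.0000 = 6969.0000
edge 2: (19,21)→(18.5,22)  cross = 19·22 − 18.5·21 = 29.5000; (r_i+r_j)·cross = 37.5·29.5000 = 1106.2500
edge 3: (18.5,22)→(2,33.5)  cross = 18.5·33.5 − 2·22 = 575.7500; (r_i+r_j)·cross = 20.5·575.7500 = 11802.8750
edge 4: (2,33.5)→(0.5,5.5)  cross = 2·5.5 − 0.5·33.5 = -5.7500; (r_i+r_j)·cross = 2.5·-5.7500 = -14.3750
Σcross = 719.5000 → A = |Σcross|/2 = 359.7500 mm²
Σ(r_i+r_j)·cross = 18551.7500 → first moment M = |Σ|/6 = 3091.9583
R_c = M/A = 3091.9583/359.7500 = 8.5947 mm
θ = 80° = 1.396263 rad
V = θ·R_c·A = 1.396263·8.5947·359.7500 = 4317.188 mm³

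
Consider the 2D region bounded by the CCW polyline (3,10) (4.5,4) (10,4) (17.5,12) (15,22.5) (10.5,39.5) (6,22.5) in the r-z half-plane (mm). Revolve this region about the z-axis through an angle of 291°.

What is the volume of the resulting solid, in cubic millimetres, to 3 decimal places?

Volume = 14186.978 mm³

Profile (r,z), 7 vertices: (3,10) (4.5,4) (10,4) (17.5,12) (15,22.5) (10.5,39.5) (6,22.5)
edge 0: (3,10)→(4.5,4)  cross = 3·4 − 4.5·10 = -33.0000; (r_i+r_j)·cross = 7.5·-33.0000 = -247.5000
edge 1: (4.5,4)→(10,4)  cross = 4.5·4 − 10·4 = -22.0000; (r_i+r_j)·cross = 14.5·-22.0000 = -319.0000
edge 2: (10,4)→(17.5,12)  cross = 10·12 − 17.5·4 = 50.0000; (r_i+r_j)·cross = 27.5·50.0000 = 1375.0000
edge 3: (17.5,12)→(15,22.5)  cross = 17.5·22.5 − 15·12 = 213.7500; (r_i+r_j)·cross = 32.5·213.7500 = 6946.8750
edge 4: (15,22.5)→(10.5,39.5)  cross = 15·39.5 − 10.5·22.5 = 356.2500; (r_i+r_j)·cross = 25.5·356.2500 = 9084.3750
edge 5: (10.5,39.5)→(6,22.5)  cross = 10.5·22.5 − 6·39.5 = -0.7500; (r_i+r_j)·cross = 16.5·-0.7500 = -12.3750
edge 6: (6,22.5)→(3,10)  cross = 6·10 − 3·22.5 = -7.5000; (r_i+r_j)·cross = 9·-7.5000 = -67.5000
Σcross = 556.7500 → A = |Σcross|/2 = 278.3750 mm²
Σ(r_i+r_j)·cross = 16759.8750 → first moment M = |Σ|/6 = 2793.3125
R_c = M/A = 2793.3125/278.3750 = 10.0344 mm
θ = 291° = 5.078908 rad
V = θ·R_c·A = 5.078908·10.0344·278.3750 = 14186.978 mm³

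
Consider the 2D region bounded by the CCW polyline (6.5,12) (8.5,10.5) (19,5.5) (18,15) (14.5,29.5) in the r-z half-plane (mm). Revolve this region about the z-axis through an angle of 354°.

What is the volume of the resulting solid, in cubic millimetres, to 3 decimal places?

Volume = 12347.792 mm³

Profile (r,z), 5 vertices: (6.5,12) (8.5,10.5) (19,5.5) (18,15) (14.5,29.5)
edge 0: (6.5,12)→(8.5,10.5)  cross = 6.5·10.5 − 8.5·12 = -33.7500; (r_i+r_j)·cross = 15·-33.7500 = -506.2500
edge 1: (8.5,10.5)→(19,5.5)  cross = 8.5·5.5 − 19·10.5 = -152.7500; (r_i+r_j)·cross = 27.5·-152.7500 = -4200.6250
edge 2: (19,5.5)→(18,15)  cross = 19·15 − 18·5.5 = 186.0000; (r_i+r_j)·cross = 37·186.0000 = 6882.0000
edge 3: (18,15)→(14.5,29.5)  cross = 18·29.5 − 14.5·15 = 313.5000; (r_i+r_j)·cross = 32.5·313.5000 = 10188.7500
edge 4: (14.5,29.5)→(6.5,12)  cross = 14.5·12 − 6.5·29.5 = -17.7500; (r_i+r_j)·cross = 21·-17.7500 = -372.7500
Σcross = 295.2500 → A = |Σcross|/2 = 147.6250 mm²
Σ(r_i+r_j)·cross = 11991.1250 → first moment M = |Σ|/6 = 1998.5208
R_c = M/A = 1998.5208/147.6250 = 13.5378 mm
θ = 354° = 6.178466 rad
V = θ·R_c·A = 6.178466·13.5378·147.6250 = 12347.792 mm³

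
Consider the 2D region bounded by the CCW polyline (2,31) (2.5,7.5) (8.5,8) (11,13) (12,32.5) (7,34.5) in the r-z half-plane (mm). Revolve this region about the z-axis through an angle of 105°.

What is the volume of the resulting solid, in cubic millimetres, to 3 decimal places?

Profile (r,z), 6 vertices: (2,31) (2.5,7.5) (8.5,8) (11,13) (12,32.5) (7,34.5)
edge 0: (2,31)→(2.5,7.5)  cross = 2·7.5 − 2.5·31 = -62.5000; (r_i+r_j)·cross = 4.5·-62.5000 = -281.2500
edge 1: (2.5,7.5)→(8.5,8)  cross = 2.5·8 − 8.5·7.5 = -43.7500; (r_i+r_j)·cross = 11·-43.7500 = -481.2500
edge 2: (8.5,8)→(11,13)  cross = 8.5·13 − 11·8 = 22.5000; (r_i+r_j)·cross = 19.5·22.5000 = 438.7500
edge 3: (11,13)→(12,32.5)  cross = 11·32.5 − 12·13 = 201.5000; (r_i+r_j)·cross = 23·201.5000 = 4634.5000
edge 4: (12,32.5)→(7,34.5)  cross = 12·34.5 − 7·32.5 = 186.5000; (r_i+r_j)·cross = 19·186.5000 = 3543.5000
edge 5: (7,34.5)→(2,31)  cross = 7·31 − 2·34.5 = 148.0000; (r_i+r_j)·cross = 9·148.0000 = 1332.0000
Σcross = 452.2500 → A = |Σcross|/2 = 226.1250 mm²
Σ(r_i+r_j)·cross = 9186.2500 → first moment M = |Σ|/6 = 1531.0417
R_c = M/A = 1531.0417/226.1250 = 6.7708 mm
θ = 105° = 1.832596 rad
V = θ·R_c·A = 1.832596·6.7708·226.1250 = 2805.780 mm³

Volume = 2805.780 mm³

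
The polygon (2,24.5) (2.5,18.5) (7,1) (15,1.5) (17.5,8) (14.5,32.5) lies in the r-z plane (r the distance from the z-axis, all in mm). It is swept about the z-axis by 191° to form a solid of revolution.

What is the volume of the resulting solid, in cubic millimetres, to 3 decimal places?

Volume = 11617.175 mm³

Profile (r,z), 6 vertices: (2,24.5) (2.5,18.5) (7,1) (15,1.5) (17.5,8) (14.5,32.5)
edge 0: (2,24.5)→(2.5,18.5)  cross = 2·18.5 − 2.5·24.5 = -24.2500; (r_i+r_j)·cross = 4.5·-24.2500 = -109.1250
edge 1: (2.5,18.5)→(7,1)  cross = 2.5·1 − 7·18.5 = -127.0000; (r_i+r_j)·cross = 9.5·-127.0000 = -1206.5000
edge 2: (7,1)→(15,1.5)  cross = 7·1.5 − 15·1 = -4.5000; (r_i+r_j)·cross = 22·-4.5000 = -99.0000
edge 3: (15,1.5)→(17.5,8)  cross = 15·8 − 17.5·1.5 = 93.7500; (r_i+r_j)·cross = 32.5·93.7500 = 3046.8750
edge 4: (17.5,8)→(14.5,32.5)  cross = 17.5·32.5 − 14.5·8 = 452.7500; (r_i+r_j)·cross = 32·452.7500 = 14488.0000
edge 5: (14.5,32.5)→(2,24.5)  cross = 14.5·24.5 − 2·32.5 = 290.2500; (r_i+r_j)·cross = 16.5·290.2500 = 4789.1250
Σcross = 681.0000 → A = |Σcross|/2 = 340.5000 mm²
Σ(r_i+r_j)·cross = 20909.3750 → first moment M = |Σ|/6 = 3484.8958
R_c = M/A = 3484.8958/340.5000 = 10.2346 mm
θ = 191° = 3.333579 rad
V = θ·R_c·A = 3.333579·10.2346·340.5000 = 11617.175 mm³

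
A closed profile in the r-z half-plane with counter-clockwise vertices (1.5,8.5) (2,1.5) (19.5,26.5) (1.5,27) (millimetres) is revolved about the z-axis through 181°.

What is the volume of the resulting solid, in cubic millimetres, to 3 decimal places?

Profile (r,z), 4 vertices: (1.5,8.5) (2,1.5) (19.5,26.5) (1.5,27)
edge 0: (1.5,8.5)→(2,1.5)  cross = 1.5·1.5 − 2·8.5 = -14.7500; (r_i+r_j)·cross = 3.5·-14.7500 = -51.6250
edge 1: (2,1.5)→(19.5,26.5)  cross = 2·26.5 − 19.5·1.5 = 23.7500; (r_i+r_j)·cross = 21.5·23.7500 = 510.6250
edge 2: (19.5,26.5)→(1.5,27)  cross = 19.5·27 − 1.5·26.5 = 486.7500; (r_i+r_j)·cross = 21·486.7500 = 10221.7500
edge 3: (1.5,27)→(1.5,8.5)  cross = 1.5·8.5 − 1.5·27 = -27.7500; (r_i+r_j)·cross = 3·-27.7500 = -83.2500
Σcross = 468.0000 → A = |Σcross|/2 = 234.0000 mm²
Σ(r_i+r_j)·cross = 10597.5000 → first moment M = |Σ|/6 = 1766.2500
R_c = M/A = 1766.2500/234.0000 = 7.5481 mm
θ = 181° = 3.159046 rad
V = θ·R_c·A = 3.159046·7.5481·234.0000 = 5579.665 mm³

Volume = 5579.665 mm³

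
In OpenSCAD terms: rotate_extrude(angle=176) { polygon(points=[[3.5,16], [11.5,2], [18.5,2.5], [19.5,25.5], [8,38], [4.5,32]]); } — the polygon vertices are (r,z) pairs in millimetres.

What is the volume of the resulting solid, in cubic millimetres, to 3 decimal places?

Profile (r,z), 6 vertices: (3.5,16) (11.5,2) (18.5,2.5) (19.5,25.5) (8,38) (4.5,32)
edge 0: (3.5,16)→(11.5,2)  cross = 3.5·2 − 11.5·16 = -177.0000; (r_i+r_j)·cross = 15·-177.0000 = -2655.0000
edge 1: (11.5,2)→(18.5,2.5)  cross = 11.5·2.5 − 18.5·2 = -8.2500; (r_i+r_j)·cross = 30·-8.2500 = -247.5000
edge 2: (18.5,2.5)→(19.5,25.5)  cross = 18.5·25.5 − 19.5·2.5 = 423.0000; (r_i+r_j)·cross = 38·423.0000 = 16074.0000
edge 3: (19.5,25.5)→(8,38)  cross = 19.5·38 − 8·25.5 = 537.0000; (r_i+r_j)·cross = 27.5·537.0000 = 14767.5000
edge 4: (8,38)→(4.5,32)  cross = 8·32 − 4.5·38 = 85.0000; (r_i+r_j)·cross = 12.5·85.0000 = 1062.5000
edge 5: (4.5,32)→(3.5,16)  cross = 4.5·16 − 3.5·32 = -40.0000; (r_i+r_j)·cross = 8·-40.0000 = -320.0000
Σcross = 819.7500 → A = |Σcross|/2 = 409.8750 mm²
Σ(r_i+r_j)·cross = 28681.5000 → first moment M = |Σ|/6 = 4780.2500
R_c = M/A = 4780.2500/409.8750 = 11.6627 mm
θ = 176° = 3.071779 rad
V = θ·R_c·A = 3.071779·11.6627·409.8750 = 14683.874 mm³

Volume = 14683.874 mm³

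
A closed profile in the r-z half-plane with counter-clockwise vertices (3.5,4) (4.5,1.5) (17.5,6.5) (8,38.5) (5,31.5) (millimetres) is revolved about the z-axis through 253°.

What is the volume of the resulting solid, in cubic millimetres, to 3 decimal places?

Volume = 11646.364 mm³

Profile (r,z), 5 vertices: (3.5,4) (4.5,1.5) (17.5,6.5) (8,38.5) (5,31.5)
edge 0: (3.5,4)→(4.5,1.5)  cross = 3.5·1.5 − 4.5·4 = -12.7500; (r_i+r_j)·cross = 8·-12.7500 = -102.0000
edge 1: (4.5,1.5)→(17.5,6.5)  cross = 4.5·6.5 − 17.5·1.5 = 3.0000; (r_i+r_j)·cross = 22·3.0000 = 66.0000
edge 2: (17.5,6.5)→(8,38.5)  cross = 17.5·38.5 − 8·6.5 = 621.7500; (r_i+r_j)·cross = 25.5·621.7500 = 15854.6250
edge 3: (8,38.5)→(5,31.5)  cross = 8·31.5 − 5·38.5 = 59.5000; (r_i+r_j)·cross = 13·59.5000 = 773.5000
edge 4: (5,31.5)→(3.5,4)  cross = 5·4 − 3.5·31.5 = -90.2500; (r_i+r_j)·cross = 8.5·-90.2500 = -767.1250
Σcross = 581.2500 → A = |Σcross|/2 = 290.6250 mm²
Σ(r_i+r_j)·cross = 15825.0000 → first moment M = |Σ|/6 = 2637.5000
R_c = M/A = 2637.5000/290.6250 = 9.0753 mm
θ = 253° = 4.415683 rad
V = θ·R_c·A = 4.415683·9.0753·290.6250 = 11646.364 mm³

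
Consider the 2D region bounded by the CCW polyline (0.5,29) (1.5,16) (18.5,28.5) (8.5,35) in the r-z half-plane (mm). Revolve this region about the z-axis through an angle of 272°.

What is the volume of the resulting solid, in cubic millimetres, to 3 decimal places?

Volume = 6224.298 mm³

Profile (r,z), 4 vertices: (0.5,29) (1.5,16) (18.5,28.5) (8.5,35)
edge 0: (0.5,29)→(1.5,16)  cross = 0.5·16 − 1.5·29 = -35.5000; (r_i+r_j)·cross = 2·-35.5000 = -71.0000
edge 1: (1.5,16)→(18.5,28.5)  cross = 1.5·28.5 − 18.5·16 = -253.2500; (r_i+r_j)·cross = 20·-253.2500 = -5065.0000
edge 2: (18.5,28.5)→(8.5,35)  cross = 18.5·35 − 8.5·28.5 = 405.2500; (r_i+r_j)·cross = 27·405.2500 = 10941.7500
edge 3: (8.5,35)→(0.5,29)  cross = 8.5·29 − 0.5·35 = 229.0000; (r_i+r_j)·cross = 9·229.0000 = 2061.0000
Σcross = 345.5000 → A = |Σcross|/2 = 172.7500 mm²
Σ(r_i+r_j)·cross = 7866.7500 → first moment M = |Σ|/6 = 1311.1250
R_c = M/A = 1311.1250/172.7500 = 7.5897 mm
θ = 272° = 4.747296 rad
V = θ·R_c·A = 4.747296·7.5897·172.7500 = 6224.298 mm³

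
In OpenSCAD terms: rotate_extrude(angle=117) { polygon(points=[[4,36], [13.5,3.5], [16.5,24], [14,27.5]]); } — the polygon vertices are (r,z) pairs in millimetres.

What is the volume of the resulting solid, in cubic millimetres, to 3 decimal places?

Volume = 3543.229 mm³

Profile (r,z), 4 vertices: (4,36) (13.5,3.5) (16.5,24) (14,27.5)
edge 0: (4,36)→(13.5,3.5)  cross = 4·3.5 − 13.5·36 = -472.0000; (r_i+r_j)·cross = 17.5·-472.0000 = -8260.0000
edge 1: (13.5,3.5)→(16.5,24)  cross = 13.5·24 − 16.5·3.5 = 266.2500; (r_i+r_j)·cross = 30·266.2500 = 7987.5000
edge 2: (16.5,24)→(14,27.5)  cross = 16.5·27.5 − 14·24 = 117.7500; (r_i+r_j)·cross = 30.5·117.7500 = 3591.3750
edge 3: (14,27.5)→(4,36)  cross = 14·36 − 4·27.5 = 394.0000; (r_i+r_j)·cross = 18·394.0000 = 7092.0000
Σcross = 306.0000 → A = |Σcross|/2 = 153.0000 mm²
Σ(r_i+r_j)·cross = 10410.8750 → first moment M = |Σ|/6 = 1735.1458
R_c = M/A = 1735.1458/153.0000 = 11.3408 mm
θ = 117° = 2.042035 rad
V = θ·R_c·A = 2.042035·11.3408·153.0000 = 3543.229 mm³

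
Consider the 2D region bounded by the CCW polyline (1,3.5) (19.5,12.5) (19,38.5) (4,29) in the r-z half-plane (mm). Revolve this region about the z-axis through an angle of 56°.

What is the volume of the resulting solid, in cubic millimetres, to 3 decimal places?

Volume = 4507.900 mm³

Profile (r,z), 4 vertices: (1,3.5) (19.5,12.5) (19,38.5) (4,29)
edge 0: (1,3.5)→(19.5,12.5)  cross = 1·12.5 − 19.5·3.5 = -55.7500; (r_i+r_j)·cross = 20.5·-55.7500 = -1142.8750
edge 1: (19.5,12.5)→(19,38.5)  cross = 19.5·38.5 − 19·12.5 = 513.2500; (r_i+r_j)·cross = 38.5·513.2500 = 19760.1250
edge 2: (19,38.5)→(4,29)  cross = 19·29 − 4·38.5 = 397.0000; (r_i+r_j)·cross = 23·397.0000 = 9131.0000
edge 3: (4,29)→(1,3.5)  cross = 4·3.5 − 1·29 = -15.0000; (r_i+r_j)·cross = 5·-15.0000 = -75.0000
Σcross = 839.5000 → A = |Σcross|/2 = 419.7500 mm²
Σ(r_i+r_j)·cross = 27673.2500 → first moment M = |Σ|/6 = 4612.2083
R_c = M/A = 4612.2083/419.7500 = 10.9880 mm
θ = 56° = 0.977384 rad
V = θ·R_c·A = 0.977384·10.9880·419.7500 = 4507.900 mm³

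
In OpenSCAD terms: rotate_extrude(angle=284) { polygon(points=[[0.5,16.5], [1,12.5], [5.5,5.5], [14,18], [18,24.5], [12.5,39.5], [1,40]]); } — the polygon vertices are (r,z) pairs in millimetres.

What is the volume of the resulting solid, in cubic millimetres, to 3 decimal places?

Profile (r,z), 7 vertices: (0.5,16.5) (1,12.5) (5.5,5.5) (14,18) (18,24.5) (12.5,39.5) (1,40)
edge 0: (0.5,16.5)→(1,12.5)  cross = 0.5·12.5 − 1·16.5 = -10.2500; (r_i+r_j)·cross = 1.5·-10.2500 = -15.3750
edge 1: (1,12.5)→(5.5,5.5)  cross = 1·5.5 − 5.5·12.5 = -63.2500; (r_i+r_j)·cross = 6.5·-63.2500 = -411.1250
edge 2: (5.5,5.5)→(14,18)  cross = 5.5·18 − 14·5.5 = 22.0000; (r_i+r_j)·cross = 19.5·22.0000 = 429.0000
edge 3: (14,18)→(18,24.5)  cross = 14·24.5 − 18·18 = 19.0000; (r_i+r_j)·cross = 32·19.0000 = 608.0000
edge 4: (18,24.5)→(12.5,39.5)  cross = 18·39.5 − 12.5·24.5 = 404.7500; (r_i+r_j)·cross = 30.5·404.7500 = 12344.8750
edge 5: (12.5,39.5)→(1,40)  cross = 12.5·40 − 1·39.5 = 460.5000; (r_i+r_j)·cross = 13.5·460.5000 = 6216.7500
edge 6: (1,40)→(0.5,16.5)  cross = 1·16.5 − 0.5·40 = -3.5000; (r_i+r_j)·cross = 1.5·-3.5000 = -5.2500
Σcross = 829.2500 → A = |Σcross|/2 = 414.6250 mm²
Σ(r_i+r_j)·cross = 19166.8750 → first moment M = |Σ|/6 = 3194.4792
R_c = M/A = 3194.4792/414.6250 = 7.7045 mm
θ = 284° = 4.956735 rad
V = θ·R_c·A = 4.956735·7.7045·414.6250 = 15834.187 mm³

Volume = 15834.187 mm³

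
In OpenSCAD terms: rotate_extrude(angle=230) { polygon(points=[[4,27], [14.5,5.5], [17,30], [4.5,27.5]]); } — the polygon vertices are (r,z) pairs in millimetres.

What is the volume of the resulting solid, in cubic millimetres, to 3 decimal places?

Profile (r,z), 4 vertices: (4,27) (14.5,5.5) (17,30) (4.5,27.5)
edge 0: (4,27)→(14.5,5.5)  cross = 4·5.5 − 14.5·27 = -369.5000; (r_i+r_j)·cross = 18.5·-369.5000 = -6835.7500
edge 1: (14.5,5.5)→(17,30)  cross = 14.5·30 − 17·5.5 = 341.5000; (r_i+r_j)·cross = 31.5·341.5000 = 10757.2500
edge 2: (17,30)→(4.5,27.5)  cross = 17·27.5 − 4.5·30 = 332.5000; (r_i+r_j)·cross = 21.5·332.5000 = 7148.7500
edge 3: (4.5,27.5)→(4,27)  cross = 4.5·27 − 4·27.5 = 11.5000; (r_i+r_j)·cross = 8.5·11.5000 = 97.7500
Σcross = 316.0000 → A = |Σcross|/2 = 158.0000 mm²
Σ(r_i+r_j)·cross = 11168.0000 → first moment M = |Σ|/6 = 1861.3333
R_c = M/A = 1861.3333/158.0000 = 11.7806 mm
θ = 230° = 4.014257 rad
V = θ·R_c·A = 4.014257·11.7806·158.0000 = 7471.871 mm³

Volume = 7471.871 mm³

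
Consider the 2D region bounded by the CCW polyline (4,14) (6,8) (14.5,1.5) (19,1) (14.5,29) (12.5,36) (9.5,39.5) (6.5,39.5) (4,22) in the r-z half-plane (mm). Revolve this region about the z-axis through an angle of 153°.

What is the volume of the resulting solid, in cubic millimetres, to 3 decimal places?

Profile (r,z), 9 vertices: (4,14) (6,8) (14.5,1.5) (19,1) (14.5,29) (12.5,36) (9.5,39.5) (6.5,39.5) (4,22)
edge 0: (4,14)→(6,8)  cross = 4·8 − 6·14 = -52.0000; (r_i+r_j)·cross = 10·-52.0000 = -520.0000
edge 1: (6,8)→(14.5,1.5)  cross = 6·1.5 − 14.5·8 = -107.0000; (r_i+r_j)·cross = 20.5·-107.0000 = -2193.5000
edge 2: (14.5,1.5)→(19,1)  cross = 14.5·1 − 19·1.5 = -14.0000; (r_i+r_j)·cross = 33.5·-14.0000 = -469.0000
edge 3: (19,1)→(14.5,29)  cross = 19·29 − 14.5·1 = 536.5000; (r_i+r_j)·cross = 33.5·536.5000 = 17972.7500
edge 4: (14.5,29)→(12.5,36)  cross = 14.5·36 − 12.5·29 = 159.5000; (r_i+r_j)·cross = 27·159.5000 = 4306.5000
edge 5: (12.5,36)→(9.5,39.5)  cross = 12.5·39.5 − 9.5·36 = 151.7500; (r_i+r_j)·cross = 22·151.7500 = 3338.5000
edge 6: (9.5,39.5)→(6.5,39.5)  cross = 9.5·39.5 − 6.5·39.5 = 118.5000; (r_i+r_j)·cross = 16·118.5000 = 1896.0000
edge 7: (6.5,39.5)→(4,22)  cross = 6.5·22 − 4·39.5 = -15.0000; (r_i+r_j)·cross = 10.5·-15.0000 = -157.5000
edge 8: (4,22)→(4,14)  cross = 4·14 − 4·22 = -32.0000; (r_i+r_j)·cross = 8·-32.0000 = -256.0000
Σcross = 746.2500 → A = |Σcross|/2 = 373.1250 mm²
Σ(r_i+r_j)·cross = 23917.7500 → first moment M = |Σ|/6 = 3986.2917
R_c = M/A = 3986.2917/373.1250 = 10.6835 mm
θ = 153° = 2.670354 rad
V = θ·R_c·A = 2.670354·10.6835·373.1250 = 10644.809 mm³

Volume = 10644.809 mm³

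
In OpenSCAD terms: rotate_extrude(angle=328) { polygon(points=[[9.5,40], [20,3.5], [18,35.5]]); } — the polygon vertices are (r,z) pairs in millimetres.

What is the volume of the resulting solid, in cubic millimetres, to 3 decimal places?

Profile (r,z), 3 vertices: (9.5,40) (20,3.5) (18,35.5)
edge 0: (9.5,40)→(20,3.5)  cross = 9.5·3.5 − 20·40 = -766.7500; (r_i+r_j)·cross = 29.5·-766.7500 = -22619.1250
edge 1: (20,3.5)→(18,35.5)  cross = 20·35.5 − 18·3.5 = 647.0000; (r_i+r_j)·cross = 38·647.0000 = 24586.0000
edge 2: (18,35.5)→(9.5,40)  cross = 18·40 − 9.5·35.5 = 382.7500; (r_i+r_j)·cross = 27.5·382.7500 = 10525.6250
Σcross = 263.0000 → A = |Σcross|/2 = 131.5000 mm²
Σ(r_i+r_j)·cross = 12492.5000 → first moment M = |Σ|/6 = 2082.0833
R_c = M/A = 2082.0833/131.5000 = 15.8333 mm
θ = 328° = 5.724680 rad
V = θ·R_c·A = 5.724680·15.8333·131.5000 = 11919.261 mm³

Volume = 11919.261 mm³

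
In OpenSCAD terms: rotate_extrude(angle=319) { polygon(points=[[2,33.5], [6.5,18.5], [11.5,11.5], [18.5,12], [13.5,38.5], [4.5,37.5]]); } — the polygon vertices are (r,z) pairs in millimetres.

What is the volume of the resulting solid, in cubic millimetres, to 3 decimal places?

Volume = 16546.444 mm³

Profile (r,z), 6 vertices: (2,33.5) (6.5,18.5) (11.5,11.5) (18.5,12) (13.5,38.5) (4.5,37.5)
edge 0: (2,33.5)→(6.5,18.5)  cross = 2·18.5 − 6.5·33.5 = -180.7500; (r_i+r_j)·cross = 8.5·-180.7500 = -1536.3750
edge 1: (6.5,18.5)→(11.5,11.5)  cross = 6.5·11.5 − 11.5·18.5 = -138.0000; (r_i+r_j)·cross = 18·-138.0000 = -2484.0000
edge 2: (11.5,11.5)→(18.5,12)  cross = 11.5·12 − 18.5·11.5 = -74.7500; (r_i+r_j)·cross = 30·-74.7500 = -2242.5000
edge 3: (18.5,12)→(13.5,38.5)  cross = 18.5·38.5 − 13.5·12 = 550.2500; (r_i+r_j)·cross = 32·550.2500 = 17608.0000
edge 4: (13.5,38.5)→(4.5,37.5)  cross = 13.5·37.5 − 4.5·38.5 = 333.0000; (r_i+r_j)·cross = 18·333.0000 = 5994.0000
edge 5: (4.5,37.5)→(2,33.5)  cross = 4.5·33.5 − 2·37.5 = 75.7500; (r_i+r_j)·cross = 6.5·75.7500 = 492.3750
Σcross = 565.5000 → A = |Σcross|/2 = 282.7500 mm²
Σ(r_i+r_j)·cross = 17831.5000 → first moment M = |Σ|/6 = 2971.9167
R_c = M/A = 2971.9167/282.7500 = 10.5108 mm
θ = 319° = 5.567600 rad
V = θ·R_c·A = 5.567600·10.5108·282.7500 = 16546.444 mm³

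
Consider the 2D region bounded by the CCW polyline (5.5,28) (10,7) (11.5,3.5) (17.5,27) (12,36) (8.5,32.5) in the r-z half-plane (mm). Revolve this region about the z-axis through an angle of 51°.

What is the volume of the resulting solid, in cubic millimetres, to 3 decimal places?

Volume = 2089.589 mm³

Profile (r,z), 6 vertices: (5.5,28) (10,7) (11.5,3.5) (17.5,27) (12,36) (8.5,32.5)
edge 0: (5.5,28)→(10,7)  cross = 5.5·7 − 10·28 = -241.5000; (r_i+r_j)·cross = 15.5·-241.5000 = -3743.2500
edge 1: (10,7)→(11.5,3.5)  cross = 10·3.5 − 11.5·7 = -45.5000; (r_i+r_j)·cross = 21.5·-45.5000 = -978.2500
edge 2: (11.5,3.5)→(17.5,27)  cross = 11.5·27 − 17.5·3.5 = 249.2500; (r_i+r_j)·cross = 29·249.2500 = 7228.2500
edge 3: (17.5,27)→(12,36)  cross = 17.5·36 − 12·27 = 306.0000; (r_i+r_j)·cross = 29.5·306.0000 = 9027.0000
edge 4: (12,36)→(8.5,32.5)  cross = 12·32.5 − 8.5·36 = 84.0000; (r_i+r_j)·cross = 20.5·84.0000 = 1722.0000
edge 5: (8.5,32.5)→(5.5,28)  cross = 8.5·28 − 5.5·32.5 = 59.2500; (r_i+r_j)·cross = 14·59.2500 = 829.5000
Σcross = 411.5000 → A = |Σcross|/2 = 205.7500 mm²
Σ(r_i+r_j)·cross = 14085.2500 → first moment M = |Σ|/6 = 2347.5417
R_c = M/A = 2347.5417/205.7500 = 11.4097 mm
θ = 51° = 0.890118 rad
V = θ·R_c·A = 0.890118·11.4097·205.7500 = 2089.589 mm³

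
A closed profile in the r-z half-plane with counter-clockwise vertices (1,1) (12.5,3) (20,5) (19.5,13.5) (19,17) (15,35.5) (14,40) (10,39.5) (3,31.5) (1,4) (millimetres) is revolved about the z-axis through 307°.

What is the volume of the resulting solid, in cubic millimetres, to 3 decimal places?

Profile (r,z), 10 vertices: (1,1) (12.5,3) (20,5) (19.5,13.5) (19,17) (15,35.5) (14,40) (10,39.5) (3,31.5) (1,4)
edge 0: (1,1)→(12.5,3)  cross = 1·3 − 12.5·1 = -9.5000; (r_i+r_j)·cross = 13.5·-9.5000 = -128.2500
edge 1: (12.5,3)→(20,5)  cross = 12.5·5 − 20·3 = 2.5000; (r_i+r_j)·cross = 32.5·2.5000 = 81.2500
edge 2: (20,5)→(19.5,13.5)  cross = 20·13.5 − 19.5·5 = 172.5000; (r_i+r_j)·cross = 39.5·172.5000 = 6813.7500
edge 3: (19.5,13.5)→(19,17)  cross = 19.5·17 − 19·13.5 = 75.0000; (r_i+r_j)·cross = 38.5·75.0000 = 2887.5000
edge 4: (19,17)→(15,35.5)  cross = 19·35.5 − 15·17 = 419.5000; (r_i+r_j)·cross = 34·419.5000 = 14263.0000
edge 5: (15,35.5)→(14,40)  cross = 15·40 − 14·35.5 = 103.0000; (r_i+r_j)·cross = 29·103.0000 = 2987.0000
edge 6: (14,40)→(10,39.5)  cross = 14·39.5 − 10·40 = 153.0000; (r_i+r_j)·cross = 24·153.0000 = 3672.0000
edge 7: (10,39.5)→(3,31.5)  cross = 10·31.5 − 3·39.5 = 196.5000; (r_i+r_j)·cross = 13·196.5000 = 2554.5000
edge 8: (3,31.5)→(1,4)  cross = 3·4 − 1·31.5 = -19.5000; (r_i+r_j)·cross = 4·-19.5000 = -78.0000
edge 9: (1,4)→(1,1)  cross = 1·1 − 1·4 = -3.0000; (r_i+r_j)·cross = 2·-3.0000 = -6.0000
Σcross = 1090.0000 → A = |Σcross|/2 = 545.0000 mm²
Σ(r_i+r_j)·cross = 33046.7500 → first moment M = |Σ|/6 = 5507.7917
R_c = M/A = 5507.7917/545.0000 = 10.1060 mm
θ = 307° = 5.358161 rad
V = θ·R_c·A = 5.358161·10.1060·545.0000 = 29511.633 mm³

Volume = 29511.633 mm³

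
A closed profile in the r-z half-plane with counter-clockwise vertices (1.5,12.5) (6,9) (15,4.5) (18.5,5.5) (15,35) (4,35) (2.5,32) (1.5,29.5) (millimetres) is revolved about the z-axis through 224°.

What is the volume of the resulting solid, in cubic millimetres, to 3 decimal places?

Profile (r,z), 8 vertices: (1.5,12.5) (6,9) (15,4.5) (18.5,5.5) (15,35) (4,35) (2.5,32) (1.5,29.5)
edge 0: (1.5,12.5)→(6,9)  cross = 1.5·9 − 6·12.5 = -61.5000; (r_i+r_j)·cross = 7.5·-61.5000 = -461.2500
edge 1: (6,9)→(15,4.5)  cross = 6·4.5 − 15·9 = -108.0000; (r_i+r_j)·cross = 21·-108.0000 = -2268.0000
edge 2: (15,4.5)→(18.5,5.5)  cross = 15·5.5 − 18.5·4.5 = -0.7500; (r_i+r_j)·cross = 33.5·-0.7500 = -25.1250
edge 3: (18.5,5.5)→(15,35)  cross = 18.5·35 − 15·5.5 = 565.0000; (r_i+r_j)·cross = 33.5·565.0000 = 18927.5000
edge 4: (15,35)→(4,35)  cross = 15·35 − 4·35 = 385.0000; (r_i+r_j)·cross = 19·385.0000 = 7315.0000
edge 5: (4,35)→(2.5,32)  cross = 4·32 − 2.5·35 = 40.5000; (r_i+r_j)·cross = 6.5·40.5000 = 263.2500
edge 6: (2.5,32)→(1.5,29.5)  cross = 2.5·29.5 − 1.5·32 = 25.7500; (r_i+r_j)·cross = 4·25.7500 = 103.0000
edge 7: (1.5,29.5)→(1.5,12.5)  cross = 1.5·12.5 − 1.5·29.5 = -25.5000; (r_i+r_j)·cross = 3·-25.5000 = -76.5000
Σcross = 820.5000 → A = |Σcross|/2 = 410.2500 mm²
Σ(r_i+r_j)·cross = 23777.8750 → first moment M = |Σ|/6 = 3962.9792
R_c = M/A = 3962.9792/410.2500 = 9.6599 mm
θ = 224° = 3.909538 rad
V = θ·R_c·A = 3.909538·9.6599·410.2500 = 15493.416 mm³

Volume = 15493.416 mm³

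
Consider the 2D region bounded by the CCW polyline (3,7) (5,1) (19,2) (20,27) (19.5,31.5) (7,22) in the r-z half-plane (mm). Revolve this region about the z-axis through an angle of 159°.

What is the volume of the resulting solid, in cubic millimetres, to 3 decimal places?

Volume = 12681.392 mm³

Profile (r,z), 6 vertices: (3,7) (5,1) (19,2) (20,27) (19.5,31.5) (7,22)
edge 0: (3,7)→(5,1)  cross = 3·1 − 5·7 = -32.0000; (r_i+r_j)·cross = 8·-32.0000 = -256.0000
edge 1: (5,1)→(19,2)  cross = 5·2 − 19·1 = -9.0000; (r_i+r_j)·cross = 24·-9.0000 = -216.0000
edge 2: (19,2)→(20,27)  cross = 19·27 − 20·2 = 473.0000; (r_i+r_j)·cross = 39·473.0000 = 18447.0000
edge 3: (20,27)→(19.5,31.5)  cross = 20·31.5 − 19.5·27 = 103.5000; (r_i+r_j)·cross = 39.5·103.5000 = 4088.2500
edge 4: (19.5,31.5)→(7,22)  cross = 19.5·22 − 7·31.5 = 208.5000; (r_i+r_j)·cross = 26.5·208.5000 = 5525.2500
edge 5: (7,22)→(3,7)  cross = 7·7 − 3·22 = -17.0000; (r_i+r_j)·cross = 10·-17.0000 = -170.0000
Σcross = 727.0000 → A = |Σcross|/2 = 363.5000 mm²
Σ(r_i+r_j)·cross = 27418.5000 → first moment M = |Σ|/6 = 4569.7500
R_c = M/A = 4569.7500/363.5000 = 12.5715 mm
θ = 159° = 2.775074 rad
V = θ·R_c·A = 2.775074·12.5715·363.5000 = 12681.392 mm³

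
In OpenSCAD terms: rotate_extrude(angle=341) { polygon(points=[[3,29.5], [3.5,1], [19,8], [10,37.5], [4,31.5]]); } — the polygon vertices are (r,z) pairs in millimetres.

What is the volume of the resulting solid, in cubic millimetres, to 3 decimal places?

Volume = 20203.482 mm³

Profile (r,z), 5 vertices: (3,29.5) (3.5,1) (19,8) (10,37.5) (4,31.5)
edge 0: (3,29.5)→(3.5,1)  cross = 3·1 − 3.5·29.5 = -100.2500; (r_i+r_j)·cross = 6.5·-100.2500 = -651.6250
edge 1: (3.5,1)→(19,8)  cross = 3.5·8 − 19·1 = 9.0000; (r_i+r_j)·cross = 22.5·9.0000 = 202.5000
edge 2: (19,8)→(10,37.5)  cross = 19·37.5 − 10·8 = 632.5000; (r_i+r_j)·cross = 29·632.5000 = 18342.5000
edge 3: (10,37.5)→(4,31.5)  cross = 10·31.5 − 4·37.5 = 165.0000; (r_i+r_j)·cross = 14·165.0000 = 2310.0000
edge 4: (4,31.5)→(3,29.5)  cross = 4·29.5 − 3·31.5 = 23.5000; (r_i+r_j)·cross = 7·23.5000 = 164.5000
Σcross = 729.7500 → A = |Σcross|/2 = 364.8750 mm²
Σ(r_i+r_j)·cross = 20367.8750 → first moment M = |Σ|/6 = 3394.6458
R_c = M/A = 3394.6458/364.8750 = 9.3036 mm
θ = 341° = 5.951573 rad
V = θ·R_c·A = 5.951573·9.3036·364.8750 = 20203.482 mm³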